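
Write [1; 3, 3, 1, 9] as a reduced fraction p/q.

166/127

Using pₖ = aₖpₖ₋₁ + pₖ₋₂ and qₖ = aₖqₖ₋₁ + qₖ₋₂:
  k=0: a=1, p=1, q=1
  k=1: a=3, p=4, q=3
  k=2: a=3, p=13, q=10
  k=3: a=1, p=17, q=13
  k=4: a=9, p=166, q=127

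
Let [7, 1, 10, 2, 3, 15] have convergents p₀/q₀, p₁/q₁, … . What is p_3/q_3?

182/23

Using pₖ = aₖpₖ₋₁ + pₖ₋₂, qₖ = aₖqₖ₋₁ + qₖ₋₂ (with p₋₁=1, p₋₂=0, q₋₁=0, q₋₂=1):
  k=0: a=7, p=7, q=1
  k=1: a=1, p=8, q=1
  k=2: a=10, p=87, q=11
  k=3: a=2, p=182, q=23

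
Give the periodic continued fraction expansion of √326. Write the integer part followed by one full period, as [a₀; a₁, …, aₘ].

[18; 18, 36]

a₀ = ⌊√326⌋ = 18.
With m₀=0, d₀=1 and mₖ₊₁ = dₖaₖ − mₖ, dₖ₊₁ = (n − mₖ₊₁²)/dₖ, aₖ₊₁ = ⌊(a₀+mₖ₊₁)/dₖ₊₁⌋:
  k=1: m=18, d=2, a=18
  k=2: m=18, d=1, a=36
d=1 and a=2a₀=36 at k=2, so the next step gives (m, d) = (18, 2) again — its k=1 value — and the period has length 2.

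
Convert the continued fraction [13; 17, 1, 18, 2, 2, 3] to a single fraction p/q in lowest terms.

Fold from the inside: start with 3/1.
  2 + 1/3 = 7/3
  2 + 3/7 = 17/7
  18 + 7/17 = 313/17
  1 + 17/313 = 330/313
  17 + 313/330 = 5923/330
  13 + 330/5923 = 77329/5923

77329/5923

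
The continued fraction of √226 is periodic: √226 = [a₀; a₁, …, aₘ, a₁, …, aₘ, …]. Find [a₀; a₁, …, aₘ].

a₀ = ⌊√226⌋ = 15.
With m₀=0, d₀=1 and mₖ₊₁ = dₖaₖ − mₖ, dₖ₊₁ = (n − mₖ₊₁²)/dₖ, aₖ₊₁ = ⌊(a₀+mₖ₊₁)/dₖ₊₁⌋:
  k=1: m=15, d=1, a=30
d=1 and a=2a₀=30 at k=1, so the next step gives (m, d) = (15, 1) again — its k=1 value — and the period has length 1.

[15; 30]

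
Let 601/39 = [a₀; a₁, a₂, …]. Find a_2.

601 = 15·39 + 16   →  a_0 = 15
39 = 2·16 + 7   →  a_1 = 2
16 = 2·7 + 2   →  a_2 = 2

2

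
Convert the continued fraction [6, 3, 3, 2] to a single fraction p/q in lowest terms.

Fold from the inside: start with 2/1.
  3 + 1/2 = 7/2
  3 + 2/7 = 23/7
  6 + 7/23 = 145/23

145/23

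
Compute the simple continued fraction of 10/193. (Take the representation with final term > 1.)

10 = 0*193 + 10
193 = 19*10 + 3
10 = 3*3 + 1
3 = 3*1 + 0  (stop)
So 10/193 = [0; 19, 3, 3].

[0; 19, 3, 3]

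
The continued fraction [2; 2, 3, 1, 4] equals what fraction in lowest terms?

Fold from the inside: start with 4/1.
  1 + 1/4 = 5/4
  3 + 4/5 = 19/5
  2 + 5/19 = 43/19
  2 + 19/43 = 105/43

105/43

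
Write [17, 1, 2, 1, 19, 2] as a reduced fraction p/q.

Fold from the inside: start with 2/1.
  19 + 1/2 = 39/2
  1 + 2/39 = 41/39
  2 + 39/41 = 121/41
  1 + 41/121 = 162/121
  17 + 121/162 = 2875/162

2875/162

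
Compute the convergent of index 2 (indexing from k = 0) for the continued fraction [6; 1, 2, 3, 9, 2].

Using pₖ = aₖpₖ₋₁ + pₖ₋₂, qₖ = aₖqₖ₋₁ + qₖ₋₂ (with p₋₁=1, p₋₂=0, q₋₁=0, q₋₂=1):
  k=0: a=6, p=6, q=1
  k=1: a=1, p=7, q=1
  k=2: a=2, p=20, q=3

20/3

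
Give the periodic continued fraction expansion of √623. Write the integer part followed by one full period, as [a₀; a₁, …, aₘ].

a₀ = ⌊√623⌋ = 24.

[24; 1, 23, 1, 48]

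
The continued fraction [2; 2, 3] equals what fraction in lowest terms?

Using pₖ = aₖpₖ₋₁ + pₖ₋₂ and qₖ = aₖqₖ₋₁ + qₖ₋₂:
  k=0: a=2, p=2, q=1
  k=1: a=2, p=5, q=2
  k=2: a=3, p=17, q=7

17/7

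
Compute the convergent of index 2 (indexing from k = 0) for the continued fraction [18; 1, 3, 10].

75/4

Using pₖ = aₖpₖ₋₁ + pₖ₋₂, qₖ = aₖqₖ₋₁ + qₖ₋₂ (with p₋₁=1, p₋₂=0, q₋₁=0, q₋₂=1):
  k=0: a=18, p=18, q=1
  k=1: a=1, p=19, q=1
  k=2: a=3, p=75, q=4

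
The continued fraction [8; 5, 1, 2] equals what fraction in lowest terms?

Fold from the inside: start with 2/1.
  1 + 1/2 = 3/2
  5 + 2/3 = 17/3
  8 + 3/17 = 139/17

139/17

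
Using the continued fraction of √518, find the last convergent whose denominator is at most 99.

√518 = [22; 1, 3, 6, 3, 1, 44, …] (period length 6).
Convergents:
  p_0/q_0 = 22/1
  p_1/q_1 = 23/1
  p_2/q_2 = 91/4
  p_3/q_3 = 569/25
  p_4/q_4 = 1798/79
  p_5/q_5 = 2367/104
q_4 = 79 ≤ 99 < 104 = q_5, so the answer is 1798/79.

1798/79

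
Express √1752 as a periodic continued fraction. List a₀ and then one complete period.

[41; 1, 5, 1, 82]

a₀ = ⌊√1752⌋ = 41.
With m₀=0, d₀=1 and mₖ₊₁ = dₖaₖ − mₖ, dₖ₊₁ = (n − mₖ₊₁²)/dₖ, aₖ₊₁ = ⌊(a₀+mₖ₊₁)/dₖ₊₁⌋:
  k=1: m=41, d=71, a=1
  k=2: m=30, d=12, a=5
  k=3: m=30, d=71, a=1
  k=4: m=41, d=1, a=82
d=1 and a=2a₀=82 at k=4, so the next step gives (m, d) = (41, 71) again — its k=1 value — and the period has length 4.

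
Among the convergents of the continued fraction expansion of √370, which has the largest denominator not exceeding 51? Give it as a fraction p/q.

327/17

√370 = [19; 4, 4, 38, …] (period length 3).
Convergents:
  p_0/q_0 = 19/1
  p_1/q_1 = 77/4
  p_2/q_2 = 327/17
  p_3/q_3 = 12503/650
q_2 = 17 ≤ 51 < 650 = q_3, so the answer is 327/17.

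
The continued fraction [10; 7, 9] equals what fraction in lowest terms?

649/64

Fold from the inside: start with 9/1.
  7 + 1/9 = 64/9
  10 + 9/64 = 649/64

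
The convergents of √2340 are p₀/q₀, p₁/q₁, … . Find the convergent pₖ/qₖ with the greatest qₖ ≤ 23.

√2340 = [48; 2, 1, 2, 10, 2, 1, 2, 96, …] (period length 8).
Convergents:
  p_0/q_0 = 48/1
  p_1/q_1 = 97/2
  p_2/q_2 = 145/3
  p_3/q_3 = 387/8
  p_4/q_4 = 4015/83
q_3 = 8 ≤ 23 < 83 = q_4, so the answer is 387/8.

387/8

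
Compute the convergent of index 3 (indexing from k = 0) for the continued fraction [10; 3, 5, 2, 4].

Using pₖ = aₖpₖ₋₁ + pₖ₋₂, qₖ = aₖqₖ₋₁ + qₖ₋₂ (with p₋₁=1, p₋₂=0, q₋₁=0, q₋₂=1):
  k=0: a=10, p=10, q=1
  k=1: a=3, p=31, q=3
  k=2: a=5, p=165, q=16
  k=3: a=2, p=361, q=35

361/35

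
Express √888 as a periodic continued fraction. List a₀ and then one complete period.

[29; 1, 3, 1, 58]

a₀ = ⌊√888⌋ = 29.
With m₀=0, d₀=1 and mₖ₊₁ = dₖaₖ − mₖ, dₖ₊₁ = (n − mₖ₊₁²)/dₖ, aₖ₊₁ = ⌊(a₀+mₖ₊₁)/dₖ₊₁⌋:
  k=1: m=29, d=47, a=1
  k=2: m=18, d=12, a=3
  k=3: m=18, d=47, a=1
  k=4: m=29, d=1, a=58
d=1 and a=2a₀=58 at k=4, so the next step gives (m, d) = (29, 47) again — its k=1 value — and the period has length 4.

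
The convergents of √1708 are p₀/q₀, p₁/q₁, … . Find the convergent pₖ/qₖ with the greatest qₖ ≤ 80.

2521/61

√1708 = [41; 3, 20, 3, 82, …] (period length 4).
Convergents:
  p_0/q_0 = 41/1
  p_1/q_1 = 124/3
  p_2/q_2 = 2521/61
  p_3/q_3 = 7687/186
q_2 = 61 ≤ 80 < 186 = q_3, so the answer is 2521/61.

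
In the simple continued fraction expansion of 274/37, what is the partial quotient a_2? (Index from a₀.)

2

274 = 7·37 + 15   →  a_0 = 7
37 = 2·15 + 7   →  a_1 = 2
15 = 2·7 + 1   →  a_2 = 2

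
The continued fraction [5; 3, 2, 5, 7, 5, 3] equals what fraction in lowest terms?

Using pₖ = aₖpₖ₋₁ + pₖ₋₂ and qₖ = aₖqₖ₋₁ + qₖ₋₂:
  k=0: a=5, p=5, q=1
  k=1: a=3, p=16, q=3
  k=2: a=2, p=37, q=7
  k=3: a=5, p=201, q=38
  k=4: a=7, p=1444, q=273
  k=5: a=5, p=7421, q=1403
  k=6: a=3, p=23707, q=4482

23707/4482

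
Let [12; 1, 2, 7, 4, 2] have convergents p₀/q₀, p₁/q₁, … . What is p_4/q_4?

1154/91

Using pₖ = aₖpₖ₋₁ + pₖ₋₂, qₖ = aₖqₖ₋₁ + qₖ₋₂ (with p₋₁=1, p₋₂=0, q₋₁=0, q₋₂=1):
  k=0: a=12, p=12, q=1
  k=1: a=1, p=13, q=1
  k=2: a=2, p=38, q=3
  k=3: a=7, p=279, q=22
  k=4: a=4, p=1154, q=91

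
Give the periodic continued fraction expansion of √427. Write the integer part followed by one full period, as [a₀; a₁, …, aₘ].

[20; 1, 1, 1, 40]

a₀ = ⌊√427⌋ = 20.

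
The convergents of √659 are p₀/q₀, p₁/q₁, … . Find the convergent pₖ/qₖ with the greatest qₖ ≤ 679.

√659 = [25; 1, 2, 25, 2, 1, 50, …] (period length 6).
Convergents:
  p_0/q_0 = 25/1
  p_1/q_1 = 26/1
  p_2/q_2 = 77/3
  p_3/q_3 = 1951/76
  p_4/q_4 = 3979/155
  p_5/q_5 = 5930/231
  p_6/q_6 = 300479/11705
q_5 = 231 ≤ 679 < 11705 = q_6, so the answer is 5930/231.

5930/231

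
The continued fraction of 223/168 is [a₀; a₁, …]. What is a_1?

223 = 1·168 + 55   →  a_0 = 1
168 = 3·55 + 3   →  a_1 = 3

3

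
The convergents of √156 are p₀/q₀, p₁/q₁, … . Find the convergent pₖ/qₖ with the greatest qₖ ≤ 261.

1249/100

√156 = [12; 2, 24, …] (period length 2).
Convergents:
  p_0/q_0 = 12/1
  p_1/q_1 = 25/2
  p_2/q_2 = 612/49
  p_3/q_3 = 1249/100
  p_4/q_4 = 30588/2449
q_3 = 100 ≤ 261 < 2449 = q_4, so the answer is 1249/100.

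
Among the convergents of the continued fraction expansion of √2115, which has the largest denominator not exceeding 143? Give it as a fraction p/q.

√2115 = [45; 1, 90, …] (period length 2).
Convergents:
  p_0/q_0 = 45/1
  p_1/q_1 = 46/1
  p_2/q_2 = 4185/91
  p_3/q_3 = 4231/92
  p_4/q_4 = 384975/8371
q_3 = 92 ≤ 143 < 8371 = q_4, so the answer is 4231/92.

4231/92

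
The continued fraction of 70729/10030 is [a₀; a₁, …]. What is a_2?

70729 = 7·10030 + 519   →  a_0 = 7
10030 = 19·519 + 169   →  a_1 = 19
519 = 3·169 + 12   →  a_2 = 3

3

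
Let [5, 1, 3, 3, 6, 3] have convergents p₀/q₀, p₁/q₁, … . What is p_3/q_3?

75/13

Using pₖ = aₖpₖ₋₁ + pₖ₋₂, qₖ = aₖqₖ₋₁ + qₖ₋₂ (with p₋₁=1, p₋₂=0, q₋₁=0, q₋₂=1):
  k=0: a=5, p=5, q=1
  k=1: a=1, p=6, q=1
  k=2: a=3, p=23, q=4
  k=3: a=3, p=75, q=13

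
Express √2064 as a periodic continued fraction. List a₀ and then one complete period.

[45; 2, 3, 7, 3, 2, 90]

a₀ = ⌊√2064⌋ = 45.
With m₀=0, d₀=1 and mₖ₊₁ = dₖaₖ − mₖ, dₖ₊₁ = (n − mₖ₊₁²)/dₖ, aₖ₊₁ = ⌊(a₀+mₖ₊₁)/dₖ₊₁⌋:
  k=1: m=45, d=39, a=2
  k=2: m=33, d=25, a=3
  k=3: m=42, d=12, a=7
  k=4: m=42, d=25, a=3
  k=5: m=33, d=39, a=2
  k=6: m=45, d=1, a=90
d=1 and a=2a₀=90 at k=6, so the next step gives (m, d) = (45, 39) again — its k=1 value — and the period has length 6.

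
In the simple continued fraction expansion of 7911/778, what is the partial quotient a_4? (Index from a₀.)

2

7911 = 10·778 + 131   →  a_0 = 10
778 = 5·131 + 123   →  a_1 = 5
131 = 1·123 + 8   →  a_2 = 1
123 = 15·8 + 3   →  a_3 = 15
8 = 2·3 + 2   →  a_4 = 2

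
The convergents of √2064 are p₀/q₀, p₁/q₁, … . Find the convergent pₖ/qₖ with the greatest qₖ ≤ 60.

√2064 = [45; 2, 3, 7, 3, 2, 90, …] (period length 6).
Convergents:
  p_0/q_0 = 45/1
  p_1/q_1 = 91/2
  p_2/q_2 = 318/7
  p_3/q_3 = 2317/51
  p_4/q_4 = 7269/160
q_3 = 51 ≤ 60 < 160 = q_4, so the answer is 2317/51.

2317/51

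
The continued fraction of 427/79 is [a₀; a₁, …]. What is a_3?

427 = 5·79 + 32   →  a_0 = 5
79 = 2·32 + 15   →  a_1 = 2
32 = 2·15 + 2   →  a_2 = 2
15 = 7·2 + 1   →  a_3 = 7

7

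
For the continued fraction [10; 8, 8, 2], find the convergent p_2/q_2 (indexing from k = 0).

658/65

Using pₖ = aₖpₖ₋₁ + pₖ₋₂, qₖ = aₖqₖ₋₁ + qₖ₋₂ (with p₋₁=1, p₋₂=0, q₋₁=0, q₋₂=1):
  k=0: a=10, p=10, q=1
  k=1: a=8, p=81, q=8
  k=2: a=8, p=658, q=65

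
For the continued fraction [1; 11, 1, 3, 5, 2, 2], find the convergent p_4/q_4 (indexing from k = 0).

Using pₖ = aₖpₖ₋₁ + pₖ₋₂, qₖ = aₖqₖ₋₁ + qₖ₋₂ (with p₋₁=1, p₋₂=0, q₋₁=0, q₋₂=1):
  k=0: a=1, p=1, q=1
  k=1: a=11, p=12, q=11
  k=2: a=1, p=13, q=12
  k=3: a=3, p=51, q=47
  k=4: a=5, p=268, q=247

268/247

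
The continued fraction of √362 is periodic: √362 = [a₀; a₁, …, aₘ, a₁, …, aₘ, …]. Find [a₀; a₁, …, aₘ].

[19; 38]

a₀ = ⌊√362⌋ = 19.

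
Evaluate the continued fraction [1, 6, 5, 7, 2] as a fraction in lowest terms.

Fold from the inside: start with 2/1.
  7 + 1/2 = 15/2
  5 + 2/15 = 77/15
  6 + 15/77 = 477/77
  1 + 77/477 = 554/477

554/477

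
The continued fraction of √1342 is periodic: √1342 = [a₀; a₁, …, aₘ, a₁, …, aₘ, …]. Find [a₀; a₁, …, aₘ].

[36; 1, 1, 1, 2, 1, 1, 1, 72]

a₀ = ⌊√1342⌋ = 36.
With m₀=0, d₀=1 and mₖ₊₁ = dₖaₖ − mₖ, dₖ₊₁ = (n − mₖ₊₁²)/dₖ, aₖ₊₁ = ⌊(a₀+mₖ₊₁)/dₖ₊₁⌋:
  k=1: m=36, d=46, a=1
  k=2: m=10, d=27, a=1
  k=3: m=17, d=39, a=1
  k=4: m=22, d=22, a=2
  k=5: m=22, d=39, a=1
  k=6: m=17, d=27, a=1
  k=7: m=10, d=46, a=1
  k=8: m=36, d=1, a=72
d=1 and a=2a₀=72 at k=8, so the next step gives (m, d) = (36, 46) again — its k=1 value — and the period has length 8.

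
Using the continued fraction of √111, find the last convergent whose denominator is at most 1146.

√111 = [10; 1, 1, 6, 1, 1, 20, …] (period length 6).
Convergents:
  p_0/q_0 = 10/1
  p_1/q_1 = 11/1
  p_2/q_2 = 21/2
  p_3/q_3 = 137/13
  p_4/q_4 = 158/15
  p_5/q_5 = 295/28
  p_6/q_6 = 6058/575
  p_7/q_7 = 6353/603
  p_8/q_8 = 12411/1178
q_7 = 603 ≤ 1146 < 1178 = q_8, so the answer is 6353/603.

6353/603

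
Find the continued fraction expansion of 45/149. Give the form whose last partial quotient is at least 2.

45 = 0×149 + 45
149 = 3×45 + 14
45 = 3×14 + 3
14 = 4×3 + 2
3 = 1×2 + 1
2 = 2×1 + 0  (stop)
So 45/149 = [0; 3, 3, 4, 1, 2].

[0; 3, 3, 4, 1, 2]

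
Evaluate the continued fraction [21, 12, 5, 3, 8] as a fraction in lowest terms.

Using pₖ = aₖpₖ₋₁ + pₖ₋₂ and qₖ = aₖqₖ₋₁ + qₖ₋₂:
  k=0: a=21, p=21, q=1
  k=1: a=12, p=253, q=12
  k=2: a=5, p=1286, q=61
  k=3: a=3, p=4111, q=195
  k=4: a=8, p=34174, q=1621

34174/1621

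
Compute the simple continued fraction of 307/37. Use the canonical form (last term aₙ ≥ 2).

[8; 3, 2, 1, 3]

307 = 8*37 + 11
37 = 3*11 + 4
11 = 2*4 + 3
4 = 1*3 + 1
3 = 3*1 + 0  (stop)
So 307/37 = [8; 3, 2, 1, 3].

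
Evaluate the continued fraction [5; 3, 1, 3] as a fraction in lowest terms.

79/15

Using pₖ = aₖpₖ₋₁ + pₖ₋₂ and qₖ = aₖqₖ₋₁ + qₖ₋₂:
  k=0: a=5, p=5, q=1
  k=1: a=3, p=16, q=3
  k=2: a=1, p=21, q=4
  k=3: a=3, p=79, q=15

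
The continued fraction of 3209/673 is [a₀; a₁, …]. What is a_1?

1

3209 = 4·673 + 517   →  a_0 = 4
673 = 1·517 + 156   →  a_1 = 1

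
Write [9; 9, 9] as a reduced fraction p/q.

747/82

Using pₖ = aₖpₖ₋₁ + pₖ₋₂ and qₖ = aₖqₖ₋₁ + qₖ₋₂:
  k=0: a=9, p=9, q=1
  k=1: a=9, p=82, q=9
  k=2: a=9, p=747, q=82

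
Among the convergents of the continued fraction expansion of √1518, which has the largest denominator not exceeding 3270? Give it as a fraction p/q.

√1518 = [38; 1, 24, 1, 76, …] (period length 4).
Convergents:
  p_0/q_0 = 38/1
  p_1/q_1 = 39/1
  p_2/q_2 = 974/25
  p_3/q_3 = 1013/26
  p_4/q_4 = 77962/2001
  p_5/q_5 = 78975/2027
  p_6/q_6 = 1973362/50649
q_5 = 2027 ≤ 3270 < 50649 = q_6, so the answer is 78975/2027.

78975/2027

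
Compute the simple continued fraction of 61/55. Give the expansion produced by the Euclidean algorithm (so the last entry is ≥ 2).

61 = 1·55 + 6
55 = 9·6 + 1
6 = 6·1 + 0  (stop)
So 61/55 = [1; 9, 6].

[1; 9, 6]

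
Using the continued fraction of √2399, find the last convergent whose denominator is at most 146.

2400/49

√2399 = [48; 1, 47, 1, 96, …] (period length 4).
Convergents:
  p_0/q_0 = 48/1
  p_1/q_1 = 49/1
  p_2/q_2 = 2351/48
  p_3/q_3 = 2400/49
  p_4/q_4 = 232751/4752
q_3 = 49 ≤ 146 < 4752 = q_4, so the answer is 2400/49.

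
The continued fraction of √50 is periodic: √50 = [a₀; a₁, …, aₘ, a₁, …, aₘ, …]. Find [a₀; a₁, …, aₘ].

[7; 14]

a₀ = ⌊√50⌋ = 7.
With m₀=0, d₀=1 and mₖ₊₁ = dₖaₖ − mₖ, dₖ₊₁ = (n − mₖ₊₁²)/dₖ, aₖ₊₁ = ⌊(a₀+mₖ₊₁)/dₖ₊₁⌋:
  k=1: m=7, d=1, a=14
d=1 and a=2a₀=14 at k=1, so the next step gives (m, d) = (7, 1) again — its k=1 value — and the period has length 1.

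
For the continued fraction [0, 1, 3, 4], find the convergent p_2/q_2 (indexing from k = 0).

3/4

Using pₖ = aₖpₖ₋₁ + pₖ₋₂, qₖ = aₖqₖ₋₁ + qₖ₋₂ (with p₋₁=1, p₋₂=0, q₋₁=0, q₋₂=1):
  k=0: a=0, p=0, q=1
  k=1: a=1, p=1, q=1
  k=2: a=3, p=3, q=4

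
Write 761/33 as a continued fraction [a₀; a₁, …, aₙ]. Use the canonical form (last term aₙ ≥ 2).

[23; 16, 2]

761 = 23*33 + 2
33 = 16*2 + 1
2 = 2*1 + 0  (stop)
So 761/33 = [23; 16, 2].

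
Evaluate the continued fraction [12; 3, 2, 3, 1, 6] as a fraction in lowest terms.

2581/210

Fold from the inside: start with 6/1.
  1 + 1/6 = 7/6
  3 + 6/7 = 27/7
  2 + 7/27 = 61/27
  3 + 27/61 = 210/61
  12 + 61/210 = 2581/210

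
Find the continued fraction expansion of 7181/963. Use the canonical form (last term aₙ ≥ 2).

[7; 2, 5, 3, 3, 8]

7181 = 7×963 + 440
963 = 2×440 + 83
440 = 5×83 + 25
83 = 3×25 + 8
25 = 3×8 + 1
8 = 8×1 + 0  (stop)
So 7181/963 = [7; 2, 5, 3, 3, 8].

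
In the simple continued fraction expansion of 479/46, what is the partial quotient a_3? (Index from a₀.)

479 = 10·46 + 19   →  a_0 = 10
46 = 2·19 + 8   →  a_1 = 2
19 = 2·8 + 3   →  a_2 = 2
8 = 2·3 + 2   →  a_3 = 2

2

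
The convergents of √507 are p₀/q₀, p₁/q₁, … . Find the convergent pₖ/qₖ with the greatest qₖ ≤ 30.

√507 = [22; 1, 1, 14, 1, 1, 44, …] (period length 6).
Convergents:
  p_0/q_0 = 22/1
  p_1/q_1 = 23/1
  p_2/q_2 = 45/2
  p_3/q_3 = 653/29
  p_4/q_4 = 698/31
q_3 = 29 ≤ 30 < 31 = q_4, so the answer is 653/29.

653/29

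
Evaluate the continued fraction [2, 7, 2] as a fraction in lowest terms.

32/15

Fold from the inside: start with 2/1.
  7 + 1/2 = 15/2
  2 + 2/15 = 32/15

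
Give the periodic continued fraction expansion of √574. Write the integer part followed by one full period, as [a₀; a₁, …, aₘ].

[23; 1, 22, 1, 46]

a₀ = ⌊√574⌋ = 23.
With m₀=0, d₀=1 and mₖ₊₁ = dₖaₖ − mₖ, dₖ₊₁ = (n − mₖ₊₁²)/dₖ, aₖ₊₁ = ⌊(a₀+mₖ₊₁)/dₖ₊₁⌋:
  k=1: m=23, d=45, a=1
  k=2: m=22, d=2, a=22
  k=3: m=22, d=45, a=1
  k=4: m=23, d=1, a=46
d=1 and a=2a₀=46 at k=4, so the next step gives (m, d) = (23, 45) again — its k=1 value — and the period has length 4.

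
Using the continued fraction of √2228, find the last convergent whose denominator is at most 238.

√2228 = [47; 4, 1, 22, 1, 4, 94, …] (period length 6).
Convergents:
  p_0/q_0 = 47/1
  p_1/q_1 = 189/4
  p_2/q_2 = 236/5
  p_3/q_3 = 5381/114
  p_4/q_4 = 5617/119
  p_5/q_5 = 27849/590
q_4 = 119 ≤ 238 < 590 = q_5, so the answer is 5617/119.

5617/119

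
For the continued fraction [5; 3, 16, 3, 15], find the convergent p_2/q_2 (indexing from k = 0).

261/49

Using pₖ = aₖpₖ₋₁ + pₖ₋₂, qₖ = aₖqₖ₋₁ + qₖ₋₂ (with p₋₁=1, p₋₂=0, q₋₁=0, q₋₂=1):
  k=0: a=5, p=5, q=1
  k=1: a=3, p=16, q=3
  k=2: a=16, p=261, q=49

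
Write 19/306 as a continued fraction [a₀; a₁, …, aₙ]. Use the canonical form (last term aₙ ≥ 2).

19 = 0·306 + 19
306 = 16·19 + 2
19 = 9·2 + 1
2 = 2·1 + 0  (stop)
So 19/306 = [0; 16, 9, 2].

[0; 16, 9, 2]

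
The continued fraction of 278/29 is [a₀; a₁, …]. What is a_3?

2

278 = 9·29 + 17   →  a_0 = 9
29 = 1·17 + 12   →  a_1 = 1
17 = 1·12 + 5   →  a_2 = 1
12 = 2·5 + 2   →  a_3 = 2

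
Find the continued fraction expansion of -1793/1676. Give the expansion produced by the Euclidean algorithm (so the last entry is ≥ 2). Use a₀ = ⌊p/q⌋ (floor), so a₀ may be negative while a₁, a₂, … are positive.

-1793 = -2·1676 + 1559
1676 = 1·1559 + 117
1559 = 13·117 + 38
117 = 3·38 + 3
38 = 12·3 + 2
3 = 1·2 + 1
2 = 2·1 + 0  (stop)
So -1793/1676 = [-2; 1, 13, 3, 12, 1, 2].

[-2; 1, 13, 3, 12, 1, 2]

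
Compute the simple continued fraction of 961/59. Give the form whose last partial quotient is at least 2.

961 = 16·59 + 17
59 = 3·17 + 8
17 = 2·8 + 1
8 = 8·1 + 0  (stop)
So 961/59 = [16; 3, 2, 8].

[16; 3, 2, 8]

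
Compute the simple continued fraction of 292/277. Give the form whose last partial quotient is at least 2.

[1; 18, 2, 7]

292 = 1×277 + 15
277 = 18×15 + 7
15 = 2×7 + 1
7 = 7×1 + 0  (stop)
So 292/277 = [1; 18, 2, 7].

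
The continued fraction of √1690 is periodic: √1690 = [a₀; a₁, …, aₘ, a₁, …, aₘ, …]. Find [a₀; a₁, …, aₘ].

a₀ = ⌊√1690⌋ = 41.
With m₀=0, d₀=1 and mₖ₊₁ = dₖaₖ − mₖ, dₖ₊₁ = (n − mₖ₊₁²)/dₖ, aₖ₊₁ = ⌊(a₀+mₖ₊₁)/dₖ₊₁⌋:
  k=1: m=41, d=9, a=9
  k=2: m=40, d=10, a=8
  k=3: m=40, d=9, a=9
  k=4: m=41, d=1, a=82
d=1 and a=2a₀=82 at k=4, so the next step gives (m, d) = (41, 9) again — its k=1 value — and the period has length 4.

[41; 9, 8, 9, 82]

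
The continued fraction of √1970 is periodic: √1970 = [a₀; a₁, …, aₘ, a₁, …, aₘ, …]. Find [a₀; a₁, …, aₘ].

[44; 2, 1, 1, 2, 88]

a₀ = ⌊√1970⌋ = 44.
With m₀=0, d₀=1 and mₖ₊₁ = dₖaₖ − mₖ, dₖ₊₁ = (n − mₖ₊₁²)/dₖ, aₖ₊₁ = ⌊(a₀+mₖ₊₁)/dₖ₊₁⌋:
  k=1: m=44, d=34, a=2
  k=2: m=24, d=41, a=1
  k=3: m=17, d=41, a=1
  k=4: m=24, d=34, a=2
  k=5: m=44, d=1, a=88
d=1 and a=2a₀=88 at k=5, so the next step gives (m, d) = (44, 34) again — its k=1 value — and the period has length 5.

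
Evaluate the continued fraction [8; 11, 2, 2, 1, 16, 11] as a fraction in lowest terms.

119590/14787

Fold from the inside: start with 11/1.
  16 + 1/11 = 177/11
  1 + 11/177 = 188/177
  2 + 177/188 = 553/188
  2 + 188/553 = 1294/553
  11 + 553/1294 = 14787/1294
  8 + 1294/14787 = 119590/14787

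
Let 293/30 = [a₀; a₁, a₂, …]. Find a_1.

1

293 = 9·30 + 23   →  a_0 = 9
30 = 1·23 + 7   →  a_1 = 1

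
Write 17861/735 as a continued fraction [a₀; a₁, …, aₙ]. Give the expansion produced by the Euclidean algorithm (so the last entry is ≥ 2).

17861 = 24·735 + 221
735 = 3·221 + 72
221 = 3·72 + 5
72 = 14·5 + 2
5 = 2·2 + 1
2 = 2·1 + 0  (stop)
So 17861/735 = [24; 3, 3, 14, 2, 2].

[24; 3, 3, 14, 2, 2]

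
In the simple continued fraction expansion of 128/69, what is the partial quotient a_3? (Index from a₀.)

1

128 = 1·69 + 59   →  a_0 = 1
69 = 1·59 + 10   →  a_1 = 1
59 = 5·10 + 9   →  a_2 = 5
10 = 1·9 + 1   →  a_3 = 1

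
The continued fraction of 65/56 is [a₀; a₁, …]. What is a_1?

6

65 = 1·56 + 9   →  a_0 = 1
56 = 6·9 + 2   →  a_1 = 6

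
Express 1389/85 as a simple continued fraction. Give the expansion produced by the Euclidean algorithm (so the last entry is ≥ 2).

1389 = 16*85 + 29
85 = 2*29 + 27
29 = 1*27 + 2
27 = 13*2 + 1
2 = 2*1 + 0  (stop)
So 1389/85 = [16; 2, 1, 13, 2].

[16; 2, 1, 13, 2]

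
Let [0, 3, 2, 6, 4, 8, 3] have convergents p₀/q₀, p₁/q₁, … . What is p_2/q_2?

2/7

Using pₖ = aₖpₖ₋₁ + pₖ₋₂, qₖ = aₖqₖ₋₁ + qₖ₋₂ (with p₋₁=1, p₋₂=0, q₋₁=0, q₋₂=1):
  k=0: a=0, p=0, q=1
  k=1: a=3, p=1, q=3
  k=2: a=2, p=2, q=7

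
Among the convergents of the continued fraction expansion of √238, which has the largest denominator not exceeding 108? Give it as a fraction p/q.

1589/103

√238 = [15; 2, 2, 1, 14, 1, 2, 2, 30, …] (period length 8).
Convergents:
  p_0/q_0 = 15/1
  p_1/q_1 = 31/2
  p_2/q_2 = 77/5
  p_3/q_3 = 108/7
  p_4/q_4 = 1589/103
  p_5/q_5 = 1697/110
q_4 = 103 ≤ 108 < 110 = q_5, so the answer is 1589/103.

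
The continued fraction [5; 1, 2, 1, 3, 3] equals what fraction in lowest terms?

281/49

Using pₖ = aₖpₖ₋₁ + pₖ₋₂ and qₖ = aₖqₖ₋₁ + qₖ₋₂:
  k=0: a=5, p=5, q=1
  k=1: a=1, p=6, q=1
  k=2: a=2, p=17, q=3
  k=3: a=1, p=23, q=4
  k=4: a=3, p=86, q=15
  k=5: a=3, p=281, q=49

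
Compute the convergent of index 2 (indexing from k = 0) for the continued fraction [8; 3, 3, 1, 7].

83/10

Using pₖ = aₖpₖ₋₁ + pₖ₋₂, qₖ = aₖqₖ₋₁ + qₖ₋₂ (with p₋₁=1, p₋₂=0, q₋₁=0, q₋₂=1):
  k=0: a=8, p=8, q=1
  k=1: a=3, p=25, q=3
  k=2: a=3, p=83, q=10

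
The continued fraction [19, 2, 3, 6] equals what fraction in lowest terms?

855/44

Using pₖ = aₖpₖ₋₁ + pₖ₋₂ and qₖ = aₖqₖ₋₁ + qₖ₋₂:
  k=0: a=19, p=19, q=1
  k=1: a=2, p=39, q=2
  k=2: a=3, p=136, q=7
  k=3: a=6, p=855, q=44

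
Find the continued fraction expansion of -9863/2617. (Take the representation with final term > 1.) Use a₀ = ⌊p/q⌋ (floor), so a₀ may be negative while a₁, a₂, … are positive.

[-4; 4, 3, 14, 14]

-9863 = -4*2617 + 605
2617 = 4*605 + 197
605 = 3*197 + 14
197 = 14*14 + 1
14 = 14*1 + 0  (stop)
So -9863/2617 = [-4; 4, 3, 14, 14].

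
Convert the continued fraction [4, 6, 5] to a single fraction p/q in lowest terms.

Using pₖ = aₖpₖ₋₁ + pₖ₋₂ and qₖ = aₖqₖ₋₁ + qₖ₋₂:
  k=0: a=4, p=4, q=1
  k=1: a=6, p=25, q=6
  k=2: a=5, p=129, q=31

129/31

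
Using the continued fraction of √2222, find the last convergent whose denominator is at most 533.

9899/210

√2222 = [47; 7, 4, 7, 94, …] (period length 4).
Convergents:
  p_0/q_0 = 47/1
  p_1/q_1 = 330/7
  p_2/q_2 = 1367/29
  p_3/q_3 = 9899/210
  p_4/q_4 = 931873/19769
q_3 = 210 ≤ 533 < 19769 = q_4, so the answer is 9899/210.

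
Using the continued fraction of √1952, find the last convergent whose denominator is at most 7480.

√1952 = [44; 5, 1, 1, 21, 1, 1, 5, 88, …] (period length 8).
Convergents:
  p_0/q_0 = 44/1
  p_1/q_1 = 221/5
  p_2/q_2 = 265/6
  p_3/q_3 = 486/11
  p_4/q_4 = 10471/237
  p_5/q_5 = 10957/248
  p_6/q_6 = 21428/485
  p_7/q_7 = 118097/2673
  p_8/q_8 = 10413964/235709
q_7 = 2673 ≤ 7480 < 235709 = q_8, so the answer is 118097/2673.

118097/2673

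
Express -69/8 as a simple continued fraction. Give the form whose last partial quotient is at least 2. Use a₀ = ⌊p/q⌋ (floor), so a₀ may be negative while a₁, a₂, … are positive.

-69 = -9×8 + 3
8 = 2×3 + 2
3 = 1×2 + 1
2 = 2×1 + 0  (stop)
So -69/8 = [-9; 2, 1, 2].

[-9; 2, 1, 2]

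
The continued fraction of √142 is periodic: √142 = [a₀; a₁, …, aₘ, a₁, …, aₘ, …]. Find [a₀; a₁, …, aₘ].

[11; 1, 10, 1, 22]

a₀ = ⌊√142⌋ = 11.
With m₀=0, d₀=1 and mₖ₊₁ = dₖaₖ − mₖ, dₖ₊₁ = (n − mₖ₊₁²)/dₖ, aₖ₊₁ = ⌊(a₀+mₖ₊₁)/dₖ₊₁⌋:
  k=1: m=11, d=21, a=1
  k=2: m=10, d=2, a=10
  k=3: m=10, d=21, a=1
  k=4: m=11, d=1, a=22
d=1 and a=2a₀=22 at k=4, so the next step gives (m, d) = (11, 21) again — its k=1 value — and the period has length 4.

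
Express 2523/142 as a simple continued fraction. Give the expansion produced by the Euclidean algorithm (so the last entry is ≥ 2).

[17; 1, 3, 3, 3, 3]

2523 = 17·142 + 109
142 = 1·109 + 33
109 = 3·33 + 10
33 = 3·10 + 3
10 = 3·3 + 1
3 = 3·1 + 0  (stop)
So 2523/142 = [17; 1, 3, 3, 3, 3].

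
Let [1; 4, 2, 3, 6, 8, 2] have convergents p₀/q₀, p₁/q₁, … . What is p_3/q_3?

38/31

Using pₖ = aₖpₖ₋₁ + pₖ₋₂, qₖ = aₖqₖ₋₁ + qₖ₋₂ (with p₋₁=1, p₋₂=0, q₋₁=0, q₋₂=1):
  k=0: a=1, p=1, q=1
  k=1: a=4, p=5, q=4
  k=2: a=2, p=11, q=9
  k=3: a=3, p=38, q=31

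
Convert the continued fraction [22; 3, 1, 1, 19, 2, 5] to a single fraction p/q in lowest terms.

34363/1542

Fold from the inside: start with 5/1.
  2 + 1/5 = 11/5
  19 + 5/11 = 214/11
  1 + 11/214 = 225/214
  1 + 214/225 = 439/225
  3 + 225/439 = 1542/439
  22 + 439/1542 = 34363/1542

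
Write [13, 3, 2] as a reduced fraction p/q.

93/7

Using pₖ = aₖpₖ₋₁ + pₖ₋₂ and qₖ = aₖqₖ₋₁ + qₖ₋₂:
  k=0: a=13, p=13, q=1
  k=1: a=3, p=40, q=3
  k=2: a=2, p=93, q=7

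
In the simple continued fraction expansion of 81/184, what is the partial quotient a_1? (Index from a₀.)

2

81 = 0·184 + 81   →  a_0 = 0
184 = 2·81 + 22   →  a_1 = 2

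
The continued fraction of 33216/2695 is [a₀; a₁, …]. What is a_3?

33216 = 12·2695 + 876   →  a_0 = 12
2695 = 3·876 + 67   →  a_1 = 3
876 = 13·67 + 5   →  a_2 = 13
67 = 13·5 + 2   →  a_3 = 13

13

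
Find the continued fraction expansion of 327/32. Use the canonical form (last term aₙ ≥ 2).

[10; 4, 1, 1, 3]

327 = 10·32 + 7
32 = 4·7 + 4
7 = 1·4 + 3
4 = 1·3 + 1
3 = 3·1 + 0  (stop)
So 327/32 = [10; 4, 1, 1, 3].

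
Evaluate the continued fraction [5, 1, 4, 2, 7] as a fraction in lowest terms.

477/82

Fold from the inside: start with 7/1.
  2 + 1/7 = 15/7
  4 + 7/15 = 67/15
  1 + 15/67 = 82/67
  5 + 67/82 = 477/82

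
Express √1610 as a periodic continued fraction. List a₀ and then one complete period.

[40; 8, 80]

a₀ = ⌊√1610⌋ = 40.
With m₀=0, d₀=1 and mₖ₊₁ = dₖaₖ − mₖ, dₖ₊₁ = (n − mₖ₊₁²)/dₖ, aₖ₊₁ = ⌊(a₀+mₖ₊₁)/dₖ₊₁⌋:
  k=1: m=40, d=10, a=8
  k=2: m=40, d=1, a=80
d=1 and a=2a₀=80 at k=2, so the next step gives (m, d) = (40, 10) again — its k=1 value — and the period has length 2.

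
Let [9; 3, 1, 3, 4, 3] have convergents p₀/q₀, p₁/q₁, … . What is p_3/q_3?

Using pₖ = aₖpₖ₋₁ + pₖ₋₂, qₖ = aₖqₖ₋₁ + qₖ₋₂ (with p₋₁=1, p₋₂=0, q₋₁=0, q₋₂=1):
  k=0: a=9, p=9, q=1
  k=1: a=3, p=28, q=3
  k=2: a=1, p=37, q=4
  k=3: a=3, p=139, q=15

139/15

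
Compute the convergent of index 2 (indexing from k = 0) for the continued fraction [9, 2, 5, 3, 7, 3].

104/11

Using pₖ = aₖpₖ₋₁ + pₖ₋₂, qₖ = aₖqₖ₋₁ + qₖ₋₂ (with p₋₁=1, p₋₂=0, q₋₁=0, q₋₂=1):
  k=0: a=9, p=9, q=1
  k=1: a=2, p=19, q=2
  k=2: a=5, p=104, q=11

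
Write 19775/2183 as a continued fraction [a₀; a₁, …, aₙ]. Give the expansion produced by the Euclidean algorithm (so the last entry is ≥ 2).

[9; 17, 18, 3, 2]

19775 = 9*2183 + 128
2183 = 17*128 + 7
128 = 18*7 + 2
7 = 3*2 + 1
2 = 2*1 + 0  (stop)
So 19775/2183 = [9; 17, 18, 3, 2].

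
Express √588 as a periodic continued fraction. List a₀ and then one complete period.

[24; 4, 48]

a₀ = ⌊√588⌋ = 24.
With m₀=0, d₀=1 and mₖ₊₁ = dₖaₖ − mₖ, dₖ₊₁ = (n − mₖ₊₁²)/dₖ, aₖ₊₁ = ⌊(a₀+mₖ₊₁)/dₖ₊₁⌋:
  k=1: m=24, d=12, a=4
  k=2: m=24, d=1, a=48
d=1 and a=2a₀=48 at k=2, so the next step gives (m, d) = (24, 12) again — its k=1 value — and the period has length 2.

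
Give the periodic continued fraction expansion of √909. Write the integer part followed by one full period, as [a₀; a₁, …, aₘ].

a₀ = ⌊√909⌋ = 30.

[30; 6, 1, 2, 6, 2, 1, 6, 60]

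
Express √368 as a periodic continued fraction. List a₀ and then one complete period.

a₀ = ⌊√368⌋ = 19.
With m₀=0, d₀=1 and mₖ₊₁ = dₖaₖ − mₖ, dₖ₊₁ = (n − mₖ₊₁²)/dₖ, aₖ₊₁ = ⌊(a₀+mₖ₊₁)/dₖ₊₁⌋:
  k=1: m=19, d=7, a=5
  k=2: m=16, d=16, a=2
  k=3: m=16, d=7, a=5
  k=4: m=19, d=1, a=38
d=1 and a=2a₀=38 at k=4, so the next step gives (m, d) = (19, 7) again — its k=1 value — and the period has length 4.

[19; 5, 2, 5, 38]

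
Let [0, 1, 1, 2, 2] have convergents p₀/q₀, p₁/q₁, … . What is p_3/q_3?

Using pₖ = aₖpₖ₋₁ + pₖ₋₂, qₖ = aₖqₖ₋₁ + qₖ₋₂ (with p₋₁=1, p₋₂=0, q₋₁=0, q₋₂=1):
  k=0: a=0, p=0, q=1
  k=1: a=1, p=1, q=1
  k=2: a=1, p=1, q=2
  k=3: a=2, p=3, q=5

3/5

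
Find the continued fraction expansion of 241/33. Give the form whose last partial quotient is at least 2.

[7; 3, 3, 3]

241 = 7*33 + 10
33 = 3*10 + 3
10 = 3*3 + 1
3 = 3*1 + 0  (stop)
So 241/33 = [7; 3, 3, 3].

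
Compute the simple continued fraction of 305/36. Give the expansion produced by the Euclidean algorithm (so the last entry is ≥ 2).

305 = 8×36 + 17
36 = 2×17 + 2
17 = 8×2 + 1
2 = 2×1 + 0  (stop)
So 305/36 = [8; 2, 8, 2].

[8; 2, 8, 2]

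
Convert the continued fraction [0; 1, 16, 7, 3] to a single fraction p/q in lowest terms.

Using pₖ = aₖpₖ₋₁ + pₖ₋₂ and qₖ = aₖqₖ₋₁ + qₖ₋₂:
  k=0: a=0, p=0, q=1
  k=1: a=1, p=1, q=1
  k=2: a=16, p=16, q=17
  k=3: a=7, p=113, q=120
  k=4: a=3, p=355, q=377

355/377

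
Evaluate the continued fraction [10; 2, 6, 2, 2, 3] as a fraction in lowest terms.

Using pₖ = aₖpₖ₋₁ + pₖ₋₂ and qₖ = aₖqₖ₋₁ + qₖ₋₂:
  k=0: a=10, p=10, q=1
  k=1: a=2, p=21, q=2
  k=2: a=6, p=136, q=13
  k=3: a=2, p=293, q=28
  k=4: a=2, p=722, q=69
  k=5: a=3, p=2459, q=235

2459/235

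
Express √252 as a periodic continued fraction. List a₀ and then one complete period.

a₀ = ⌊√252⌋ = 15.

[15; 1, 6, 1, 30]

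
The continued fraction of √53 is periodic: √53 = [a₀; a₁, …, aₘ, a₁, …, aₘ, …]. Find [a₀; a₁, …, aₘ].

[7; 3, 1, 1, 3, 14]

a₀ = ⌊√53⌋ = 7.
With m₀=0, d₀=1 and mₖ₊₁ = dₖaₖ − mₖ, dₖ₊₁ = (n − mₖ₊₁²)/dₖ, aₖ₊₁ = ⌊(a₀+mₖ₊₁)/dₖ₊₁⌋:
  k=1: m=7, d=4, a=3
  k=2: m=5, d=7, a=1
  k=3: m=2, d=7, a=1
  k=4: m=5, d=4, a=3
  k=5: m=7, d=1, a=14
d=1 and a=2a₀=14 at k=5, so the next step gives (m, d) = (7, 4) again — its k=1 value — and the period has length 5.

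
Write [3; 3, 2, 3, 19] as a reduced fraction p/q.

1524/463

Fold from the inside: start with 19/1.
  3 + 1/19 = 58/19
  2 + 19/58 = 135/58
  3 + 58/135 = 463/135
  3 + 135/463 = 1524/463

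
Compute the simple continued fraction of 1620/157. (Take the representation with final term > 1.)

[10; 3, 7, 7]

1620 = 10*157 + 50
157 = 3*50 + 7
50 = 7*7 + 1
7 = 7*1 + 0  (stop)
So 1620/157 = [10; 3, 7, 7].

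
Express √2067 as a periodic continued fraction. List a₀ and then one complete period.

[45; 2, 6, 2, 90]

a₀ = ⌊√2067⌋ = 45.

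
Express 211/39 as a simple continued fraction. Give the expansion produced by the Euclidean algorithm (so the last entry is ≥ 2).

[5; 2, 2, 3, 2]

211 = 5*39 + 16
39 = 2*16 + 7
16 = 2*7 + 2
7 = 3*2 + 1
2 = 2*1 + 0  (stop)
So 211/39 = [5; 2, 2, 3, 2].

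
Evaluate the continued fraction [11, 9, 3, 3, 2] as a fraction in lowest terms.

Fold from the inside: start with 2/1.
  3 + 1/2 = 7/2
  3 + 2/7 = 23/7
  9 + 7/23 = 214/23
  11 + 23/214 = 2377/214

2377/214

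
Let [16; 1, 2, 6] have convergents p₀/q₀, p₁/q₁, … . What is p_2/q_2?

Using pₖ = aₖpₖ₋₁ + pₖ₋₂, qₖ = aₖqₖ₋₁ + qₖ₋₂ (with p₋₁=1, p₋₂=0, q₋₁=0, q₋₂=1):
  k=0: a=16, p=16, q=1
  k=1: a=1, p=17, q=1
  k=2: a=2, p=50, q=3

50/3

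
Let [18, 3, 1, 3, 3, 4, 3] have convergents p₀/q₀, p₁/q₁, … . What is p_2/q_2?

Using pₖ = aₖpₖ₋₁ + pₖ₋₂, qₖ = aₖqₖ₋₁ + qₖ₋₂ (with p₋₁=1, p₋₂=0, q₋₁=0, q₋₂=1):
  k=0: a=18, p=18, q=1
  k=1: a=3, p=55, q=3
  k=2: a=1, p=73, q=4

73/4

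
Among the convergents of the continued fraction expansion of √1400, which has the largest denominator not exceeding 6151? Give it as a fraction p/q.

167963/4489

√1400 = [37; 2, 2, 2, 74, …] (period length 4).
Convergents:
  p_0/q_0 = 37/1
  p_1/q_1 = 75/2
  p_2/q_2 = 187/5
  p_3/q_3 = 449/12
  p_4/q_4 = 33413/893
  p_5/q_5 = 67275/1798
  p_6/q_6 = 167963/4489
  p_7/q_7 = 403201/10776
q_6 = 4489 ≤ 6151 < 10776 = q_7, so the answer is 167963/4489.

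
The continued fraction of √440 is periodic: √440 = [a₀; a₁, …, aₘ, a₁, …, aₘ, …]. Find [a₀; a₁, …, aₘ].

a₀ = ⌊√440⌋ = 20.
With m₀=0, d₀=1 and mₖ₊₁ = dₖaₖ − mₖ, dₖ₊₁ = (n − mₖ₊₁²)/dₖ, aₖ₊₁ = ⌊(a₀+mₖ₊₁)/dₖ₊₁⌋:
  k=1: m=20, d=40, a=1
  k=2: m=20, d=1, a=40
d=1 and a=2a₀=40 at k=2, so the next step gives (m, d) = (20, 40) again — its k=1 value — and the period has length 2.

[20; 1, 40]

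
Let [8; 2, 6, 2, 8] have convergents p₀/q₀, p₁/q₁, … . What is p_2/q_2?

Using pₖ = aₖpₖ₋₁ + pₖ₋₂, qₖ = aₖqₖ₋₁ + qₖ₋₂ (with p₋₁=1, p₋₂=0, q₋₁=0, q₋₂=1):
  k=0: a=8, p=8, q=1
  k=1: a=2, p=17, q=2
  k=2: a=6, p=110, q=13

110/13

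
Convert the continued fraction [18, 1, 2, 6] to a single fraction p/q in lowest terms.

355/19

Fold from the inside: start with 6/1.
  2 + 1/6 = 13/6
  1 + 6/13 = 19/13
  18 + 13/19 = 355/19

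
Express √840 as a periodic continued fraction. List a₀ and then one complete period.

[28; 1, 56]

a₀ = ⌊√840⌋ = 28.
With m₀=0, d₀=1 and mₖ₊₁ = dₖaₖ − mₖ, dₖ₊₁ = (n − mₖ₊₁²)/dₖ, aₖ₊₁ = ⌊(a₀+mₖ₊₁)/dₖ₊₁⌋:
  k=1: m=28, d=56, a=1
  k=2: m=28, d=1, a=56
d=1 and a=2a₀=56 at k=2, so the next step gives (m, d) = (28, 56) again — its k=1 value — and the period has length 2.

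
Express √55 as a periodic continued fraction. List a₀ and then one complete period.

a₀ = ⌊√55⌋ = 7.
With m₀=0, d₀=1 and mₖ₊₁ = dₖaₖ − mₖ, dₖ₊₁ = (n − mₖ₊₁²)/dₖ, aₖ₊₁ = ⌊(a₀+mₖ₊₁)/dₖ₊₁⌋:
  k=1: m=7, d=6, a=2
  k=2: m=5, d=5, a=2
  k=3: m=5, d=6, a=2
  k=4: m=7, d=1, a=14
d=1 and a=2a₀=14 at k=4, so the next step gives (m, d) = (7, 6) again — its k=1 value — and the period has length 4.

[7; 2, 2, 2, 14]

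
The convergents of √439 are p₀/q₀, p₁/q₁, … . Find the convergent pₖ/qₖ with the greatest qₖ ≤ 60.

√439 = [20; 1, 19, 1, 40, …] (period length 4).
Convergents:
  p_0/q_0 = 20/1
  p_1/q_1 = 21/1
  p_2/q_2 = 419/20
  p_3/q_3 = 440/21
  p_4/q_4 = 18019/860
q_3 = 21 ≤ 60 < 860 = q_4, so the answer is 440/21.

440/21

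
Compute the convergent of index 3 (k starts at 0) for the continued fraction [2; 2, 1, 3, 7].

26/11

Using pₖ = aₖpₖ₋₁ + pₖ₋₂, qₖ = aₖqₖ₋₁ + qₖ₋₂ (with p₋₁=1, p₋₂=0, q₋₁=0, q₋₂=1):
  k=0: a=2, p=2, q=1
  k=1: a=2, p=5, q=2
  k=2: a=1, p=7, q=3
  k=3: a=3, p=26, q=11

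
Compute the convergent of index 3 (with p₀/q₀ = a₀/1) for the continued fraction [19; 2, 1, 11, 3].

Using pₖ = aₖpₖ₋₁ + pₖ₋₂, qₖ = aₖqₖ₋₁ + qₖ₋₂ (with p₋₁=1, p₋₂=0, q₋₁=0, q₋₂=1):
  k=0: a=19, p=19, q=1
  k=1: a=2, p=39, q=2
  k=2: a=1, p=58, q=3
  k=3: a=11, p=677, q=35

677/35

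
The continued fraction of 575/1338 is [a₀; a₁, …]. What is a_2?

575 = 0·1338 + 575   →  a_0 = 0
1338 = 2·575 + 188   →  a_1 = 2
575 = 3·188 + 11   →  a_2 = 3

3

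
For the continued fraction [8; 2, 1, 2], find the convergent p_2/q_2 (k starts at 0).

Using pₖ = aₖpₖ₋₁ + pₖ₋₂, qₖ = aₖqₖ₋₁ + qₖ₋₂ (with p₋₁=1, p₋₂=0, q₋₁=0, q₋₂=1):
  k=0: a=8, p=8, q=1
  k=1: a=2, p=17, q=2
  k=2: a=1, p=25, q=3

25/3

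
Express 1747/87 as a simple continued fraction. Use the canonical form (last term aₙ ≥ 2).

1747 = 20×87 + 7
87 = 12×7 + 3
7 = 2×3 + 1
3 = 3×1 + 0  (stop)
So 1747/87 = [20; 12, 2, 3].

[20; 12, 2, 3]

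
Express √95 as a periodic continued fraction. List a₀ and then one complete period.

a₀ = ⌊√95⌋ = 9.
With m₀=0, d₀=1 and mₖ₊₁ = dₖaₖ − mₖ, dₖ₊₁ = (n − mₖ₊₁²)/dₖ, aₖ₊₁ = ⌊(a₀+mₖ₊₁)/dₖ₊₁⌋:
  k=1: m=9, d=14, a=1
  k=2: m=5, d=5, a=2
  k=3: m=5, d=14, a=1
  k=4: m=9, d=1, a=18
d=1 and a=2a₀=18 at k=4, so the next step gives (m, d) = (9, 14) again — its k=1 value — and the period has length 4.

[9; 1, 2, 1, 18]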